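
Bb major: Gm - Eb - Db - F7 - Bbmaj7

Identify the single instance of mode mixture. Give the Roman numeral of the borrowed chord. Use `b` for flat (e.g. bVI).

bIII

In Bb major the diatonic chords are Bb, Cm, Dm, Eb, F, Gm, Adim. Gm, Eb, F7 and Bbmaj7 are all diatonic. Db (Db–F–Ab) doesn't fit — on degree 3 Bb major would have Dm (iii). Db is the degree-3 chord of Bb minor, so it is the borrowed bIII.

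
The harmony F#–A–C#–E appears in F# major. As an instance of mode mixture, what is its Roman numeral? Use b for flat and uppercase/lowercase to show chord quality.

The root F# is the diatonic 1st degree of F# major; the borrowing shows in the chord quality. Diatonically F# major has F# (I) on that degree; F#–A–C#–E is instead the minor-seventh chord native to F# minor, so it takes the label i7.

i7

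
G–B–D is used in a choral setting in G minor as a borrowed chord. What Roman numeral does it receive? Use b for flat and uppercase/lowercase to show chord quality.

G is scale degree 1 in G minor. Diatonically G minor has Gm (i) on that degree; G–B–D is instead the major chord native to G major, so it takes the label I.

I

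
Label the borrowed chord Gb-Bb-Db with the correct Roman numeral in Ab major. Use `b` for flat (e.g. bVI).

bVII

In Ab major scale degree 7 is G; Gb is its lowered form, from Ab minor. Diatonically Ab major has Gdim (vii°) on that degree; Gb–Bb–Db is instead the major chord native to Ab minor, so it takes the label bVII.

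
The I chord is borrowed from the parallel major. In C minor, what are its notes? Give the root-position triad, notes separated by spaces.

C E G

I is built on scale degree 1, which is C in both C minor and its parallel. Building the major chord from the parallel major on C: C–E–G.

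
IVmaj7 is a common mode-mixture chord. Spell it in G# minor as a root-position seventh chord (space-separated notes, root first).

IVmaj7 is built on scale degree 4, which is C# in both G# minor and its parallel. In G# major the chord on C# is C#–E#–G#–B#.

C# E# G# B#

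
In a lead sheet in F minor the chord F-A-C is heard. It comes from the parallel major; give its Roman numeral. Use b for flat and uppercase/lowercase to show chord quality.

The root F is the diatonic 1st degree of F minor; the borrowing shows in the chord quality. Diatonically F minor has Fm (i) on that degree; F–A–C is instead the major chord native to F major, so it takes the label I.

I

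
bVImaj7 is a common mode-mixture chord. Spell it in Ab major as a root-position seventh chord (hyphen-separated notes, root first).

Scale degree 6 in Ab major is F. bVImaj7 uses the lowered form, Fb, taken from Ab minor. Stacking thirds in Ab minor on Fb gives Fb–Ab–Cb–Eb.

Fb-Ab-Cb-Eb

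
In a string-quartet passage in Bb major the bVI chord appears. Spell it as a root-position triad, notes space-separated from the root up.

bVI is built on the lowered scale degree 6. In Bb major degree 6 is G; lowered it becomes Gb. In Bb minor the chord on Gb is Gb–Bb–Db.

Gb Bb Db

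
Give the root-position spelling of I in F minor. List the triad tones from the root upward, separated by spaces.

I is built on scale degree 1, which is F in both F minor and its parallel. In F major the chord on F is F–A–C.

F A C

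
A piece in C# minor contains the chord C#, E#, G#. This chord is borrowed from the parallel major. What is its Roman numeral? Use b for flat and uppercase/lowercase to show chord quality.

C# is scale degree 1 in C# minor. The diatonic chord on degree 1 would be C#m (i), but C#–E#–G# is the major chord from C# major. As a borrowed chord it is labeled I.

I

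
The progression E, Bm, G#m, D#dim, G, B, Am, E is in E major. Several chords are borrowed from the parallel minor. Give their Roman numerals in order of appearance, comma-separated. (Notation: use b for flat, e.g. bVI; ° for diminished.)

In E major the diatonic chords are E, F#m, G#m, A, B, C#m, D#dim. Of the given chords, E, G#m, D#dim and B are diatonic. Bm (B–D–F#) doesn't fit — on degree 5 E major would have B (V). Bm is the degree-5 chord of E minor, so it is the borrowed v. G (G–B–D) is not: scale degree 3 in E major carries G#m (iii). In E minor the chord on that degree is G, so here it functions as bIII, borrowed from the parallel minor. Am (A–C–E) is not: scale degree 4 in E major carries A (IV). In E minor the chord on that degree is Am, so here it functions as iv, borrowed from the parallel minor.

v, bIII, iv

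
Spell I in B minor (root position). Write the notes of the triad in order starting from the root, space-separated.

The root, B, is scale degree 1 — the same note in B minor and B major; only the chord quality changes. Building the major chord from the parallel major on B: B–D#–F#.

B D# F#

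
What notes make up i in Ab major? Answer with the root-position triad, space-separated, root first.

The root, Ab, is scale degree 1 — the same note in Ab major and Ab minor; only the chord quality changes. In Ab minor the chord on Ab is Ab–Cb–Eb.

Ab Cb Eb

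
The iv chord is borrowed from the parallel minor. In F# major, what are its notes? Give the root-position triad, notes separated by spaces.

B D F#

The root, B, is scale degree 4 — the same note in F# major and F# minor; only the chord quality changes. Stacking thirds in F# minor on B gives B–D–F#.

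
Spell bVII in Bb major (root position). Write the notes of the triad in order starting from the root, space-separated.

The root of bVII is the lowered 7th degree: A becomes Ab. Building the major chord from the parallel minor on Ab: Ab–C–Eb.

Ab C Eb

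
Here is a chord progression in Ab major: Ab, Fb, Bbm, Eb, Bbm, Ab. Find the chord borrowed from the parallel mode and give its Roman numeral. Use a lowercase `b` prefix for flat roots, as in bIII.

bVI

Ab major has the diatonic set Ab, Bbm, Cm, Db, Eb, Fm, Gdim. Ab, Bbm and Eb all belong to that set. Fb (Fb–Ab–Cb) is not: scale degree 6 in Ab major carries Fm (vi). In Ab minor the chord on that degree is Fb, so here it functions as bVI, borrowed from the parallel minor.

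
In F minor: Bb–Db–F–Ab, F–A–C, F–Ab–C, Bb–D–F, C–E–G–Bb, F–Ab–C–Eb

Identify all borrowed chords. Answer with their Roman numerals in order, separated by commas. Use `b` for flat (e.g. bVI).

The diatonic triads in F minor (with V from harmonic minor) are Fm, Gdim, Ab, Bbm, C, Db, Eb. Bb–Db–F–Ab = Bbm7, F–Ab–C = Fm, C–E–G–Bb = C7 and F–Ab–C–Eb = Fm7 all belong to that set. F–A–C doesn't fit — on degree 1 F minor would have Fm (i). F is the degree-1 chord of F major, so it is the borrowed I. Bb–D–F doesn't fit — on degree 4 F minor would have Bbm (iv). Bb is the degree-4 chord of F major, so it is the borrowed IV.

I, IV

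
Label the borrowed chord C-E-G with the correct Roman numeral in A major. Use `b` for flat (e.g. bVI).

bIII

C is the lowered form of scale degree 3 in A major (the diatonic degree 3 is C#). The diatonic chord on degree 3 would be C#m (iii), but C–E–G is the major chord from A minor. As a borrowed chord it is labeled bIII.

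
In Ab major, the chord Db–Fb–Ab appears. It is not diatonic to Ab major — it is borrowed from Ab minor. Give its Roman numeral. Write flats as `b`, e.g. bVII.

The root Db is the diatonic 4th degree of Ab major; the borrowing shows in the chord quality. The diatonic chord on degree 4 would be Db (IV), but Db–Fb–Ab is the minor chord from Ab minor. As a borrowed chord it is labeled iv.

iv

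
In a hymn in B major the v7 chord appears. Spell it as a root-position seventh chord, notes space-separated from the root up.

v7 is built on scale degree 5, which is F# in both B major and its parallel. In B minor the chord on F# is F#–A–C#–E.

F# A C# E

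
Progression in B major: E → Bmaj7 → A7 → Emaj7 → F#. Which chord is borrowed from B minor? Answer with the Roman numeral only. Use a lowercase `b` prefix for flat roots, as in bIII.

bVII7

The diatonic triads in B major are B, C#m, D#m, E, F#, G#m, A#dim. Of the given chords, E, Bmaj7, Emaj7 and F# are diatonic. A7 (A–C#–E–G) doesn't fit — on degree 7 B major would have A#dim (vii°). A7 is the degree-7 chord of B minor, so it is the borrowed bVII7.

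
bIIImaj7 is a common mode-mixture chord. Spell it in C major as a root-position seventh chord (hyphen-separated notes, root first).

bIIImaj7 is built on the lowered scale degree 3. In C major degree 3 is E; lowered it becomes Eb. Building the major-seventh chord from the parallel minor on Eb: Eb–G–Bb–D.

Eb-G-Bb-D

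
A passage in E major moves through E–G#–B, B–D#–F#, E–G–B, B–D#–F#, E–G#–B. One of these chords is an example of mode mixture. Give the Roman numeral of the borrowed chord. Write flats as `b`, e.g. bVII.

The diatonic triads in E major are E, F#m, G#m, A, B, C#m, D#dim. E–G#–B = E and B–D#–F# = B both belong to that set. E–G–B doesn't fit — on degree 1 E major would have E (I). Em is the degree-1 chord of E minor, so it is the borrowed i.

i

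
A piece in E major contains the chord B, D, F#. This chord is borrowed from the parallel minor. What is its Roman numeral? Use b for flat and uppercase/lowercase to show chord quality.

v

The root B is the diatonic 5th degree of E major; the borrowing shows in the chord quality. Diatonically E major has B (V) on that degree; B–D–F# is instead the minor chord native to E minor, so it takes the label v.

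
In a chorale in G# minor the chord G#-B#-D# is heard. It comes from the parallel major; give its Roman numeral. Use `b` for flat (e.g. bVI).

I

G# is scale degree 1 in G# minor. G#–B#–D# is a major chord — the form found in G# major, not the diatonic i (G#m). Borrowed into G# minor it is written I.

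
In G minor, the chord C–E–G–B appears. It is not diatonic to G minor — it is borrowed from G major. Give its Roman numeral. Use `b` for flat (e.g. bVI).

IVmaj7

C is scale degree 4 in G minor. Diatonically G minor has Cm (iv) on that degree; C–E–G–B is instead the major-seventh chord native to G major, so it takes the label IVmaj7.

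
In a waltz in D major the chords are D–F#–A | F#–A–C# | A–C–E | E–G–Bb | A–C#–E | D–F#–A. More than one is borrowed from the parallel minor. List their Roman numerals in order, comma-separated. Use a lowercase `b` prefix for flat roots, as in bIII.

The diatonic triads in D major are D, Em, F#m, G, A, Bm, C#dim. D–F#–A = D, F#–A–C# = F#m and A–C#–E = A all belong to that set. A–C–E is not: scale degree 5 in D major carries A (V). In D minor the chord on that degree is Am, so here it functions as v, borrowed from the parallel minor. E–G–Bb doesn't fit — on degree 2 D major would have Em (ii). Edim is the degree-2 chord of D minor, so it is the borrowed ii°.

v, ii°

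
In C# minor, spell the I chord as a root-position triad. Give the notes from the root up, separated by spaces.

I is built on scale degree 1, which is C# in both C# minor and its parallel. Building the major chord from the parallel major on C#: C#–E#–G#.

C# E# G#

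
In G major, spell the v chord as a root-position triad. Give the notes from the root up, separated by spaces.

D F A

The root, D, is scale degree 5 — the same note in G major and G minor; only the chord quality changes. Stacking thirds in G minor on D gives D–F–A.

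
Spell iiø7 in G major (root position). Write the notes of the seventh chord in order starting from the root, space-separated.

A C Eb G

The root, A, is scale degree 2 — the same note in G major and G minor; only the chord quality changes. Stacking thirds in G minor on A gives A–C–Eb–G.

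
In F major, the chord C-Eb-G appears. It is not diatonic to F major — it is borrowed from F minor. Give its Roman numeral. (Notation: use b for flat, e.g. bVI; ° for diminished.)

C is scale degree 5 in F major. Diatonically F major has C (V) on that degree; C–Eb–G is instead the minor chord native to F minor, so it takes the label v.

v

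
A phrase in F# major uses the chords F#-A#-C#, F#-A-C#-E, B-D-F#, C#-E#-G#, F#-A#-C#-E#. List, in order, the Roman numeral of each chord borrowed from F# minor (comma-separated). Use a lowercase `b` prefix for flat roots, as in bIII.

i7, iv

F# major has the diatonic set F#, G#m, A#m, B, C#, D#m, E#dim. F#–A#–C# = F#, C#–E#–G# = C# and F#–A#–C#–E# = F#maj7 all belong to that set. F#–A–C#–E doesn't fit — on degree 1 F# major would have F# (I). F#m7 is the degree-1 chord of F# minor, so it is the borrowed i7. But B–D–F# is foreign: the diatonic IV on degree 4 is B, whereas Bm comes from F# minor. It is labeled iv.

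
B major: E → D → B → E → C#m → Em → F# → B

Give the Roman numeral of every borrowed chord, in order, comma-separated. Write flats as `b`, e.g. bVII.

bIII, iv

B major has the diatonic set B, C#m, D#m, E, F#, G#m, A#dim. Of the given chords, E, B, C#m and F# are diatonic. D (D–F#–A) is not: scale degree 3 in B major carries D#m (iii). In B minor the chord on that degree is D, so here it functions as bIII, borrowed from the parallel minor. Em (E–G–B) doesn't fit — on degree 4 B major would have E (IV). Em is the degree-4 chord of B minor, so it is the borrowed iv.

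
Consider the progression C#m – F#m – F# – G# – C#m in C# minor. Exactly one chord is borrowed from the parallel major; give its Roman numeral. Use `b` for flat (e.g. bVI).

IV

In C# minor (with V from harmonic minor) the diatonic chords are C#m, D#dim, E, F#m, G#, A, B. C#m, F#m and G# all belong to that set. F# (F#–A#–C#) is not: scale degree 4 in C# minor carries F#m (iv). In C# major the chord on that degree is F#, so here it functions as IV, borrowed from the parallel major.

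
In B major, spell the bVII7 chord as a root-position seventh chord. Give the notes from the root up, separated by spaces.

The root of bVII7 is the lowered 7th degree: A# becomes A. Building the dominant-seventh chord from the parallel minor on A: A–C#–E–G.

A C# E G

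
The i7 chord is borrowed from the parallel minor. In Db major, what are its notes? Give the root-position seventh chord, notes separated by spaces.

Db Fb Ab Cb

i7 is built on scale degree 1, which is Db in both Db major and its parallel. Stacking thirds in Db minor on Db gives Db–Fb–Ab–Cb.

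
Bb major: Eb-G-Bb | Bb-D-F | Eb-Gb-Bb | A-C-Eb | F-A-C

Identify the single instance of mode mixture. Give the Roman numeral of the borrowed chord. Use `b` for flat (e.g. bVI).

iv

The diatonic triads in Bb major are Bb, Cm, Dm, Eb, F, Gm, Adim. Eb–G–Bb = Eb, Bb–D–F = Bb, A–C–Eb = Adim and F–A–C = F all belong to that set. Eb–Gb–Bb is not: scale degree 4 in Bb major carries Eb (IV). In Bb minor the chord on that degree is Ebm, so here it functions as iv, borrowed from the parallel minor.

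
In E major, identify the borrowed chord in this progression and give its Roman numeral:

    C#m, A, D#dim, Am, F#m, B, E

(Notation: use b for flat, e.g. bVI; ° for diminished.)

iv

In E major the diatonic chords are E, F#m, G#m, A, B, C#m, D#dim. C#m, A, D#dim, F#m, B and E are all diatonic. Am (A–C–E) is not: scale degree 4 in E major carries A (IV). In E minor the chord on that degree is Am, so here it functions as iv, borrowed from the parallel minor.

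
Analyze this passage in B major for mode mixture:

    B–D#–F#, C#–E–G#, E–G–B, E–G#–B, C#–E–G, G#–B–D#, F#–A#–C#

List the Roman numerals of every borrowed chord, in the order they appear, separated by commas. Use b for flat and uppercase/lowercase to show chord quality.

B major has the diatonic set B, C#m, D#m, E, F#, G#m, A#dim. B–D#–F# = B, C#–E–G# = C#m, E–G#–B = E, G#–B–D# = G#m and F#–A#–C# = F# all belong to that set. E–G–B doesn't fit — on degree 4 B major would have E (IV). Em is the degree-4 chord of B minor, so it is the borrowed iv. But C#–E–G is foreign: the diatonic ii on degree 2 is C#m, whereas C#dim comes from B minor. It is labeled ii°.

iv, ii°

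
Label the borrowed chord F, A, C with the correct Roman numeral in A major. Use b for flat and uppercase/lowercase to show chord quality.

bVI

F is the lowered form of scale degree 6 in A major (the diatonic degree 6 is F#). F–A–C is a major chord — the form found in A minor, not the diatonic vi (F#m). Borrowed into A major it is written bVI.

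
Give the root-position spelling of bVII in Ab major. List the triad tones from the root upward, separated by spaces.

Scale degree 7 in Ab major is G. bVII uses the lowered form, Gb, taken from Ab minor. Stacking thirds in Ab minor on Gb gives Gb–Bb–Db.

Gb Bb Db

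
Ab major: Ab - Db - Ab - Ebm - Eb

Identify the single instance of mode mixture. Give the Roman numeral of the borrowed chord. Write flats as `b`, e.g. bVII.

Ab major has the diatonic set Ab, Bbm, Cm, Db, Eb, Fm, Gdim. Ab, Db and Eb all belong to that set. But Ebm (Eb–Gb–Bb) is foreign: the diatonic V on degree 5 is Eb, whereas Ebm comes from Ab minor. It is labeled v.

v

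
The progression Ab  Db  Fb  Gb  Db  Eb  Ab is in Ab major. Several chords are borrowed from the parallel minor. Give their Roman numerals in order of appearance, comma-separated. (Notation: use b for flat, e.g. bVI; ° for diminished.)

The diatonic triads in Ab major are Ab, Bbm, Cm, Db, Eb, Fm, Gdim. Ab, Db and Eb all belong to that set. Fb (Fb–Ab–Cb) doesn't fit — on degree 6 Ab major would have Fm (vi). Fb is the degree-6 chord of Ab minor, so it is the borrowed bVI. Gb (Gb–Bb–Db) doesn't fit — on degree 7 Ab major would have Gdim (vii°). Gb is the degree-7 chord of Ab minor, so it is the borrowed bVII.

bVI, bVII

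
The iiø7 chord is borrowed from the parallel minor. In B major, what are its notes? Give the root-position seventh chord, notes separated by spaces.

iiø7 is built on scale degree 2, which is C# in both B major and its parallel. Stacking thirds in B minor on C# gives C#–E–G–B.

C# E G B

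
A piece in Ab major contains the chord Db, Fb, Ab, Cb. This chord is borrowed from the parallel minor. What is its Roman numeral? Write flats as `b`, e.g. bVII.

The root Db is the diatonic 4th degree of Ab major; the borrowing shows in the chord quality. Db–Fb–Ab–Cb is a minor-seventh chord — the form found in Ab minor, not the diatonic IV (Db). Borrowed into Ab major it is written iv7.

iv7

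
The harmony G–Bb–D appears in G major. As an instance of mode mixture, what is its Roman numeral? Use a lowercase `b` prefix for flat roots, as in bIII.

G is scale degree 1 in G major. G–Bb–D is a minor chord — the form found in G minor, not the diatonic I (G). Borrowed into G major it is written i.

i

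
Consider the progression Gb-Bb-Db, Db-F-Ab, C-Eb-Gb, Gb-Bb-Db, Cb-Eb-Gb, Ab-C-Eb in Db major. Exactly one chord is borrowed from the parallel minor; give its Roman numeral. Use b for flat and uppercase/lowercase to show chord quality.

bVII

The diatonic triads in Db major are Db, Ebm, Fm, Gb, Ab, Bbm, Cdim. Gb–Bb–Db = Gb, Db–F–Ab = Db, C–Eb–Gb = Cdim and Ab–C–Eb = Ab all belong to that set. But Cb–Eb–Gb is foreign: the diatonic vii° on degree 7 is Cdim, whereas Cb comes from Db minor. It is labeled bVII.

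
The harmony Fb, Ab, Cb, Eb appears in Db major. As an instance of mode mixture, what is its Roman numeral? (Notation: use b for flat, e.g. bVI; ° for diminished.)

bIIImaj7

Fb is the lowered form of scale degree 3 in Db major (the diatonic degree 3 is F). Fb–Ab–Cb–Eb is a major-seventh chord — the form found in Db minor, not the diatonic iii (Fm). Borrowed into Db major it is written bIIImaj7.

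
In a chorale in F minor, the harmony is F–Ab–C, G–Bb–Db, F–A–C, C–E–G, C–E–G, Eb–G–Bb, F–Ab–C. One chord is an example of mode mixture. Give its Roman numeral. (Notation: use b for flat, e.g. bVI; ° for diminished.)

In F minor (with V from harmonic minor) the diatonic chords are Fm, Gdim, Ab, Bbm, C, Db, Eb. F–Ab–C = Fm, G–Bb–Db = Gdim, C–E–G = C and Eb–G–Bb = Eb all belong to that set. F–A–C is not: scale degree 1 in F minor carries Fm (i). In F major the chord on that degree is F, so here it functions as I, borrowed from the parallel major.

I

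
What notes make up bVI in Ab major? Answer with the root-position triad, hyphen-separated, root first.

The root of bVI is the lowered 6th degree: F becomes Fb. In Ab minor the chord on Fb is Fb–Ab–Cb.

Fb-Ab-Cb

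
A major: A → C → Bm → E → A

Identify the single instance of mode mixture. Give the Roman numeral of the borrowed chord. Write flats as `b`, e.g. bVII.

A major has the diatonic set A, Bm, C#m, D, E, F#m, G#dim. Of the given chords, A, Bm and E are diatonic. But C (C–E–G) is foreign: the diatonic iii on degree 3 is C#m, whereas C comes from A minor. It is labeled bIII.

bIII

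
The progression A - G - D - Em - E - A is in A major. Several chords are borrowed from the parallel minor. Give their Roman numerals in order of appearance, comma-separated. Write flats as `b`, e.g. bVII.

In A major the diatonic chords are A, Bm, C#m, D, E, F#m, G#dim. A, D and E are all diatonic. G (G–B–D) doesn't fit — on degree 7 A major would have G#dim (vii°). G is the degree-7 chord of A minor, so it is the borrowed bVII. Em (E–G–B) is not: scale degree 5 in A major carries E (V). In A minor the chord on that degree is Em, so here it functions as v, borrowed from the parallel minor.

bVII, v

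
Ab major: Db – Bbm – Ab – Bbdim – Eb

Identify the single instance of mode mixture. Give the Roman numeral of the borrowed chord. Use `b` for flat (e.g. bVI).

ii°

The diatonic triads in Ab major are Ab, Bbm, Cm, Db, Eb, Fm, Gdim. Db, Bbm, Ab and Eb are all diatonic. Bbdim (Bb–Db–Fb) doesn't fit — on degree 2 Ab major would have Bbm (ii). Bbdim is the degree-2 chord of Ab minor, so it is the borrowed ii°.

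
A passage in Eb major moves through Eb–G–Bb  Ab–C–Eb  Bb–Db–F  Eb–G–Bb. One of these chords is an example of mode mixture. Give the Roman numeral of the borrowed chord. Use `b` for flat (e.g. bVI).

v

In Eb major the diatonic chords are Eb, Fm, Gm, Ab, Bb, Cm, Ddim. Eb–G–Bb = Eb and Ab–C–Eb = Ab both belong to that set. Bb–Db–F doesn't fit — on degree 5 Eb major would have Bb (V). Bbm is the degree-5 chord of Eb minor, so it is the borrowed v.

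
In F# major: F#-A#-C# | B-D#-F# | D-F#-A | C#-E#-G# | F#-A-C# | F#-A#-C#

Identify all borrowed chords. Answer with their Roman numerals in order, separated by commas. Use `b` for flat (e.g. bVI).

The diatonic triads in F# major are F#, G#m, A#m, B, C#, D#m, E#dim. F#–A#–C# = F#, B–D#–F# = B and C#–E#–G# = C# are all diatonic. D–F#–A doesn't fit — on degree 6 F# major would have D#m (vi). D is the degree-6 chord of F# minor, so it is the borrowed bVI. But F#–A–C# is foreign: the diatonic I on degree 1 is F#, whereas F#m comes from F# minor. It is labeled i.

bVI, i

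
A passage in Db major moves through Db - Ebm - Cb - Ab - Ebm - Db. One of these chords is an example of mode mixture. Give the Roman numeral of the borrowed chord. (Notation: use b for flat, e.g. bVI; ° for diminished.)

bVII

Db major has the diatonic set Db, Ebm, Fm, Gb, Ab, Bbm, Cdim. Db, Ebm and Ab are all diatonic. Cb (Cb–Eb–Gb) is not: scale degree 7 in Db major carries Cdim (vii°). In Db minor the chord on that degree is Cb, so here it functions as bVII, borrowed from the parallel minor.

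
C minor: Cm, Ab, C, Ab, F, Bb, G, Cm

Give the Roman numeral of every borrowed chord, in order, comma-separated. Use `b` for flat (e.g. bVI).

I, IV

In C minor (with V from harmonic minor) the diatonic chords are Cm, Ddim, Eb, Fm, G, Ab, Bb. Cm, Ab, Bb and G all belong to that set. C (C–E–G) doesn't fit — on degree 1 C minor would have Cm (i). C is the degree-1 chord of C major, so it is the borrowed I. F (F–A–C) doesn't fit — on degree 4 C minor would have Fm (iv). F is the degree-4 chord of C major, so it is the borrowed IV.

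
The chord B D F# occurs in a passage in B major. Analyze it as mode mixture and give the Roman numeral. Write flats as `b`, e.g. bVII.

The root B is the diatonic 1st degree of B major; the borrowing shows in the chord quality. Diatonically B major has B (I) on that degree; B–D–F# is instead the minor chord native to B minor, so it takes the label i.

i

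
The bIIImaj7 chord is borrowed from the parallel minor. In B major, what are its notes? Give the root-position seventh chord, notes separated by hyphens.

Scale degree 3 in B major is D#. bIIImaj7 uses the lowered form, D, taken from B minor. Stacking thirds in B minor on D gives D–F#–A–C#.

D-F#-A-C#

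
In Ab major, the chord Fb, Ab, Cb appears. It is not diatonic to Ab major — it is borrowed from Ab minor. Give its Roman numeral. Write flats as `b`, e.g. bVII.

bVI

The root Fb is the lowered 6th scale degree — diatonically Ab major has F there. The diatonic chord on degree 6 would be Fm (vi), but Fb–Ab–Cb is the major chord from Ab minor. As a borrowed chord it is labeled bVI.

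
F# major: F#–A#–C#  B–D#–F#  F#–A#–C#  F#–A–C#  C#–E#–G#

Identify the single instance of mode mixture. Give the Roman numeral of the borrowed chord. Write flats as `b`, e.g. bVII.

In F# major the diatonic chords are F#, G#m, A#m, B, C#, D#m, E#dim. Of the given chords, F#–A#–C# = F#, B–D#–F# = B and C#–E#–G# = C# are diatonic. F#–A–C# doesn't fit — on degree 1 F# major would have F# (I). F#m is the degree-1 chord of F# minor, so it is the borrowed i.

i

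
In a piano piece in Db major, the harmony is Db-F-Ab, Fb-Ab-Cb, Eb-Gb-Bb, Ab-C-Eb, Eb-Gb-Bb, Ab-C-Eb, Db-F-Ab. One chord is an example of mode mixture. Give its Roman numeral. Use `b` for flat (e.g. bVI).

The diatonic triads in Db major are Db, Ebm, Fm, Gb, Ab, Bbm, Cdim. Of the given chords, Db–F–Ab = Db, Eb–Gb–Bb = Ebm and Ab–C–Eb = Ab are diatonic. Fb–Ab–Cb doesn't fit — on degree 3 Db major would have Fm (iii). Fb is the degree-3 chord of Db minor, so it is the borrowed bIII.

bIII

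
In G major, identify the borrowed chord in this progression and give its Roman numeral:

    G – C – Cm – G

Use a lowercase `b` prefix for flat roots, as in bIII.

The diatonic triads in G major are G, Am, Bm, C, D, Em, F#dim. G and C both belong to that set. Cm (C–Eb–G) is not: scale degree 4 in G major carries C (IV). In G minor the chord on that degree is Cm, so here it functions as iv, borrowed from the parallel minor.

iv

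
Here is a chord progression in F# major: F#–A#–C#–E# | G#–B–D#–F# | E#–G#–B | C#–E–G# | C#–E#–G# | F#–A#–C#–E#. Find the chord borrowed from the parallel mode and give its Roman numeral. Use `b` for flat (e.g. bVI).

In F# major the diatonic chords are F#, G#m, A#m, B, C#, D#m, E#dim. F#–A#–C#–E# = F#maj7, G#–B–D#–F# = G#m7, E#–G#–B = E#dim and C#–E#–G# = C# are all diatonic. But C#–E–G# is foreign: the diatonic V on degree 5 is C#, whereas C#m comes from F# minor. It is labeled v.

v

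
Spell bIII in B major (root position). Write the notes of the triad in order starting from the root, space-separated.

D F# A

The root of bIII is the lowered 3rd degree: D# becomes D. Building the major chord from the parallel minor on D: D–F#–A.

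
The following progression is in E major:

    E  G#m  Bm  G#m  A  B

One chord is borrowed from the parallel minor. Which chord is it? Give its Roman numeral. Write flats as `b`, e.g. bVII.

v

E major has the diatonic set E, F#m, G#m, A, B, C#m, D#dim. E, G#m, A and B all belong to that set. Bm (B–D–F#) doesn't fit — on degree 5 E major would have B (V). Bm is the degree-5 chord of E minor, so it is the borrowed v.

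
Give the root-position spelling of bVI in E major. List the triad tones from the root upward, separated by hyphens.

C-E-G

Scale degree 6 in E major is C#. bVI uses the lowered form, C, taken from E minor. Building the major chord from the parallel minor on C: C–E–G.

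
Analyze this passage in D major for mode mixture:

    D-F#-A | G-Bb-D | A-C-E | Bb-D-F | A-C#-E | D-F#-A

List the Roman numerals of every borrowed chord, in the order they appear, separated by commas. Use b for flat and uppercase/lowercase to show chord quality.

In D major the diatonic chords are D, Em, F#m, G, A, Bm, C#dim. Of the given chords, D–F#–A = D and A–C#–E = A are diatonic. G–Bb–D is not: scale degree 4 in D major carries G (IV). In D minor the chord on that degree is Gm, so here it functions as iv, borrowed from the parallel minor. A–C–E is not: scale degree 5 in D major carries A (V). In D minor the chord on that degree is Am, so here it functions as v, borrowed from the parallel minor. Bb–D–F doesn't fit — on degree 6 D major would have Bm (vi). Bb is the degree-6 chord of D minor, so it is the borrowed bVI.

iv, v, bVI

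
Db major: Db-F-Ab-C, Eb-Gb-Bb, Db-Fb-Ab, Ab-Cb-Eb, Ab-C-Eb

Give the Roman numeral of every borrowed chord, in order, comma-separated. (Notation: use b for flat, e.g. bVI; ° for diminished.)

i, v

Db major has the diatonic set Db, Ebm, Fm, Gb, Ab, Bbm, Cdim. Of the given chords, Db–F–Ab–C = Dbmaj7, Eb–Gb–Bb = Ebm and Ab–C–Eb = Ab are diatonic. Db–Fb–Ab doesn't fit — on degree 1 Db major would have Db (I). Dbm is the degree-1 chord of Db minor, so it is the borrowed i. Ab–Cb–Eb is not: scale degree 5 in Db major carries Ab (V). In Db minor the chord on that degree is Abm, so here it functions as v, borrowed from the parallel minor.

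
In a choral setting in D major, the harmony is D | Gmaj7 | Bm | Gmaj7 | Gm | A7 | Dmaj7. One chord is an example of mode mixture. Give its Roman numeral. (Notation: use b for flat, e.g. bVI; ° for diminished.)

The diatonic triads in D major are D, Em, F#m, G, A, Bm, C#dim. D, Gmaj7, Bm, A7 and Dmaj7 all belong to that set. But Gm (G–Bb–D) is foreign: the diatonic IV on degree 4 is G, whereas Gm comes from D minor. It is labeled iv.

iv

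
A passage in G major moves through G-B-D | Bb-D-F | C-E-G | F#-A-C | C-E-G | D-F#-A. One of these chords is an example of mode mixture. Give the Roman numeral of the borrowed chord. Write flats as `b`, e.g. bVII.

The diatonic triads in G major are G, Am, Bm, C, D, Em, F#dim. G–B–D = G, C–E–G = C, F#–A–C = F#dim and D–F#–A = D all belong to that set. Bb–D–F is not: scale degree 3 in G major carries Bm (iii). In G minor the chord on that degree is Bb, so here it functions as bIII, borrowed from the parallel minor.

bIII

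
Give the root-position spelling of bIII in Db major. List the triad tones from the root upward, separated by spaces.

bIII is built on the lowered scale degree 3. In Db major degree 3 is F; lowered it becomes Fb. Stacking thirds in Db minor on Fb gives Fb–Ab–Cb.

Fb Ab Cb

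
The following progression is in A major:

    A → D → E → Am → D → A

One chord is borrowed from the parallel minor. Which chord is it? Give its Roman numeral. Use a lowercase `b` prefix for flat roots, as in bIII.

i

In A major the diatonic chords are A, Bm, C#m, D, E, F#m, G#dim. A, D and E all belong to that set. But Am (A–C–E) is foreign: the diatonic I on degree 1 is A, whereas Am comes from A minor. It is labeled i.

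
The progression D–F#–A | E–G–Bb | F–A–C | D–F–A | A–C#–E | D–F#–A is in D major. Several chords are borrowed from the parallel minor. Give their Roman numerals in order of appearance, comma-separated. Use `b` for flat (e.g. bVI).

D major has the diatonic set D, Em, F#m, G, A, Bm, C#dim. D–F#–A = D and A–C#–E = A are both diatonic. But E–G–Bb is foreign: the diatonic ii on degree 2 is Em, whereas Edim comes from D minor. It is labeled ii°. F–A–C doesn't fit — on degree 3 D major would have F#m (iii). F is the degree-3 chord of D minor, so it is the borrowed bIII. D–F–A is not: scale degree 1 in D major carries D (I). In D minor the chord on that degree is Dm, so here it functions as i, borrowed from the parallel minor.

ii°, bIII, i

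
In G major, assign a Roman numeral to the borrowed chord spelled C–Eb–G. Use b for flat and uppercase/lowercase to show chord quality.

iv

C is scale degree 4 in G major. C–Eb–G is a minor chord — the form found in G minor, not the diatonic IV (C). Borrowed into G major it is written iv.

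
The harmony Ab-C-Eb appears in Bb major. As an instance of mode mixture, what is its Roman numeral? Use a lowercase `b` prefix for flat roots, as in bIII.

bVII

The root Ab is the lowered 7th scale degree — diatonically Bb major has A there. The diatonic chord on degree 7 would be Adim (vii°), but Ab–C–Eb is the major chord from Bb minor. As a borrowed chord it is labeled bVII.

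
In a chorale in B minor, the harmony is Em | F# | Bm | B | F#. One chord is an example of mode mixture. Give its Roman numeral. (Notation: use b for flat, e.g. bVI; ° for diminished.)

I

In B minor (with V from harmonic minor) the diatonic chords are Bm, C#dim, D, Em, F#, G, A. Em, F# and Bm are all diatonic. B (B–D#–F#) doesn't fit — on degree 1 B minor would have Bm (i). B is the degree-1 chord of B major, so it is the borrowed I.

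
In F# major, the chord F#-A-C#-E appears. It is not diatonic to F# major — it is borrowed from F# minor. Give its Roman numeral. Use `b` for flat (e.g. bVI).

The root F# is the diatonic 1st degree of F# major; the borrowing shows in the chord quality. The diatonic chord on degree 1 would be F# (I), but F#–A–C#–E is the minor-seventh chord from F# minor. As a borrowed chord it is labeled i7.

i7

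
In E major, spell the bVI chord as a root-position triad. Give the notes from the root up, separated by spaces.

The root of bVI is the lowered 6th degree: C# becomes C. Stacking thirds in E minor on C gives C–E–G.

C E G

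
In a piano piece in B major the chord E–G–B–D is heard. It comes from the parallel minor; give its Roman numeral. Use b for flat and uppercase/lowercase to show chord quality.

The root E is the diatonic 4th degree of B major; the borrowing shows in the chord quality. Diatonically B major has E (IV) on that degree; E–G–B–D is instead the minor-seventh chord native to B minor, so it takes the label iv7.

iv7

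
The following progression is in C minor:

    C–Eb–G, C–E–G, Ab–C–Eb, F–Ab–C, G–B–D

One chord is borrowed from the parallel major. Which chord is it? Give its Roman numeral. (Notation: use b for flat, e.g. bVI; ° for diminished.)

I

In C minor (with V from harmonic minor) the diatonic chords are Cm, Ddim, Eb, Fm, G, Ab, Bb. C–Eb–G = Cm, Ab–C–Eb = Ab, F–Ab–C = Fm and G–B–D = G are all diatonic. But C–E–G is foreign: the diatonic i on degree 1 is Cm, whereas C comes from C major. It is labeled I.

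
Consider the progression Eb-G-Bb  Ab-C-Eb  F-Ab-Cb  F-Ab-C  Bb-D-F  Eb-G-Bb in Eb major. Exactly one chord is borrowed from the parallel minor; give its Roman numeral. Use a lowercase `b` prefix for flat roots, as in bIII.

ii°

In Eb major the diatonic chords are Eb, Fm, Gm, Ab, Bb, Cm, Ddim. Eb–G–Bb = Eb, Ab–C–Eb = Ab, F–Ab–C = Fm and Bb–D–F = Bb all belong to that set. But F–Ab–Cb is foreign: the diatonic ii on degree 2 is Fm, whereas Fdim comes from Eb minor. It is labeled ii°.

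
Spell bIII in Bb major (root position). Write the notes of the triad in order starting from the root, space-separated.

Db F Ab

Scale degree 3 in Bb major is D. bIII uses the lowered form, Db, taken from Bb minor. Stacking thirds in Bb minor on Db gives Db–F–Ab.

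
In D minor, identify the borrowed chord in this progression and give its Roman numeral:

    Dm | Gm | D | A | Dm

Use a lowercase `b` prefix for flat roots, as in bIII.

D minor has the diatonic set Dm, Edim, F, Gm, A, Bb, C (with V from harmonic minor). Of the given chords, Dm, Gm and A are diatonic. D (D–F#–A) is not: scale degree 1 in D minor carries Dm (i). In D major the chord on that degree is D, so here it functions as I, borrowed from the parallel major.

I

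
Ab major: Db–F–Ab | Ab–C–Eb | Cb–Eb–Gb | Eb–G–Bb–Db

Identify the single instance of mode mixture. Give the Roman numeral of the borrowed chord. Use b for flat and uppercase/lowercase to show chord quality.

Ab major has the diatonic set Ab, Bbm, Cm, Db, Eb, Fm, Gdim. Db–F–Ab = Db, Ab–C–Eb = Ab and Eb–G–Bb–Db = Eb7 all belong to that set. Cb–Eb–Gb is not: scale degree 3 in Ab major carries Cm (iii). In Ab minor the chord on that degree is Cb, so here it functions as bIII, borrowed from the parallel minor.

bIII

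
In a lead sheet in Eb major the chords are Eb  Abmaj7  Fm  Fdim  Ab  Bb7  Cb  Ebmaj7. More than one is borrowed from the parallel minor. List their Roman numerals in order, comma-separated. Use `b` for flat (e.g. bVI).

In Eb major the diatonic chords are Eb, Fm, Gm, Ab, Bb, Cm, Ddim. Eb, Abmaj7, Fm, Ab, Bb7 and Ebmaj7 are all diatonic. But Fdim (F–Ab–Cb) is foreign: the diatonic ii on degree 2 is Fm, whereas Fdim comes from Eb minor. It is labeled ii°. Cb (Cb–Eb–Gb) doesn't fit — on degree 6 Eb major would have Cm (vi). Cb is the degree-6 chord of Eb minor, so it is the borrowed bVI.

ii°, bVI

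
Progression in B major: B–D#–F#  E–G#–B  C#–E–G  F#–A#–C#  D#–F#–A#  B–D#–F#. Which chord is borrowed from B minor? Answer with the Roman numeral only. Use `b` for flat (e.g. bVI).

ii°

In B major the diatonic chords are B, C#m, D#m, E, F#, G#m, A#dim. B–D#–F# = B, E–G#–B = E, F#–A#–C# = F# and D#–F#–A# = D#m all belong to that set. C#–E–G is not: scale degree 2 in B major carries C#m (ii). In B minor the chord on that degree is C#dim, so here it functions as ii°, borrowed from the parallel minor.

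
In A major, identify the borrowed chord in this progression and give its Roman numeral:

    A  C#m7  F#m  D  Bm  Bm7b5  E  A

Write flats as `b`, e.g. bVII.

iiø7

A major has the diatonic set A, Bm, C#m, D, E, F#m, G#dim. A, C#m7, F#m, D, Bm and E are all diatonic. But Bm7b5 (B–D–F–A) is foreign: the diatonic ii on degree 2 is Bm, whereas Bm7b5 comes from A minor. It is labeled iiø7.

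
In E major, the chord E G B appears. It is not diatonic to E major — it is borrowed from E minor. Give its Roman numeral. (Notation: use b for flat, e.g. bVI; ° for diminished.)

E is scale degree 1 in E major. E–G–B is a minor chord — the form found in E minor, not the diatonic I (E). Borrowed into E major it is written i.

i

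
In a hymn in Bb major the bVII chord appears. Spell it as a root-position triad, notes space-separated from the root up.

Ab C Eb

bVII is built on the lowered scale degree 7. In Bb major degree 7 is A; lowered it becomes Ab. Building the major chord from the parallel minor on Ab: Ab–C–Eb.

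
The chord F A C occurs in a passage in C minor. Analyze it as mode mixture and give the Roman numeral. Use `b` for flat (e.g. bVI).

IV

F is scale degree 4 in C minor. The diatonic chord on degree 4 would be Fm (iv), but F–A–C is the major chord from C major. As a borrowed chord it is labeled IV.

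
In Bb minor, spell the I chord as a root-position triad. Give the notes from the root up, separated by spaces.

The root, Bb, is scale degree 1 — the same note in Bb minor and Bb major; only the chord quality changes. Building the major chord from the parallel major on Bb: Bb–D–F.

Bb D F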